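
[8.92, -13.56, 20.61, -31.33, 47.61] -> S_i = 8.92*(-1.52)^i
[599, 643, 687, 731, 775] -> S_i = 599 + 44*i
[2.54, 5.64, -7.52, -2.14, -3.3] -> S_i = Random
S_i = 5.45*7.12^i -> [5.45, 38.8, 276.28, 1967.15, 14006.08]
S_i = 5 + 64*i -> [5, 69, 133, 197, 261]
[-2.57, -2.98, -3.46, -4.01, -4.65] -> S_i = -2.57*1.16^i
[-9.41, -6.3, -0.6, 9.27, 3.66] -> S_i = Random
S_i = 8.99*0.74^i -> [8.99, 6.65, 4.92, 3.64, 2.7]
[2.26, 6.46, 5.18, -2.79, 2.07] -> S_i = Random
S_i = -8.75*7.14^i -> [-8.75, -62.47, -446.07, -3184.95, -22740.55]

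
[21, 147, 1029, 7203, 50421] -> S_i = 21*7^i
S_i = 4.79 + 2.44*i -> [4.79, 7.23, 9.67, 12.11, 14.55]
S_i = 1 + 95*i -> [1, 96, 191, 286, 381]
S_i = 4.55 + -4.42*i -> [4.55, 0.13, -4.29, -8.71, -13.13]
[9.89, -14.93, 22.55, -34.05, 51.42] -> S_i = 9.89*(-1.51)^i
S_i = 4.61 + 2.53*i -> [4.61, 7.14, 9.67, 12.2, 14.73]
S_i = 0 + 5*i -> [0, 5, 10, 15, 20]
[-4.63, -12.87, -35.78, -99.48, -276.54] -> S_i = -4.63*2.78^i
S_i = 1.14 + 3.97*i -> [1.14, 5.11, 9.08, 13.05, 17.02]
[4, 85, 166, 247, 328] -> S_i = 4 + 81*i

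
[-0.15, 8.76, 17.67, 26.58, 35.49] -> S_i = -0.15 + 8.91*i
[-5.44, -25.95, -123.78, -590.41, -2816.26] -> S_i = -5.44*4.77^i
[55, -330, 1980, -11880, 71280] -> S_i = 55*-6^i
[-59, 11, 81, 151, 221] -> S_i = -59 + 70*i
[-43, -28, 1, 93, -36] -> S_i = Random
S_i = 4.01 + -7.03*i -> [4.01, -3.02, -10.05, -17.08, -24.11]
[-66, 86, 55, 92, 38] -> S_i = Random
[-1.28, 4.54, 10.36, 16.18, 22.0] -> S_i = -1.28 + 5.82*i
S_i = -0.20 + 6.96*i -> [-0.2, 6.76, 13.72, 20.68, 27.64]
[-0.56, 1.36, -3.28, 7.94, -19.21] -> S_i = -0.56*(-2.42)^i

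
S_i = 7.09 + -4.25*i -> [7.09, 2.84, -1.41, -5.66, -9.91]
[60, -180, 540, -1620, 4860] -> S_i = 60*-3^i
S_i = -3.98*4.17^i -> [-3.98, -16.6, -69.21, -288.6, -1203.45]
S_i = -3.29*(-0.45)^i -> [-3.29, 1.48, -0.67, 0.3, -0.13]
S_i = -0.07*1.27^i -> [-0.07, -0.09, -0.11, -0.14, -0.18]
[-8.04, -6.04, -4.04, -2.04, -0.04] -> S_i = -8.04 + 2.00*i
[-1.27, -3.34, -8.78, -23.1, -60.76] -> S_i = -1.27*2.63^i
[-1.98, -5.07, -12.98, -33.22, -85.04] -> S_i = -1.98*2.56^i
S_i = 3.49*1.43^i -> [3.49, 4.99, 7.14, 10.21, 14.59]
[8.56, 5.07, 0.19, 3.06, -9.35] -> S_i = Random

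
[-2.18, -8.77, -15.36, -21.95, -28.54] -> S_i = -2.18 + -6.59*i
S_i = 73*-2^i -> [73, -146, 292, -584, 1168]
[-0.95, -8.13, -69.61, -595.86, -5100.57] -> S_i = -0.95*8.56^i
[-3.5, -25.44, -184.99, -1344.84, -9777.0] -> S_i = -3.50*7.27^i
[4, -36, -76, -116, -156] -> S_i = 4 + -40*i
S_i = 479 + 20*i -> [479, 499, 519, 539, 559]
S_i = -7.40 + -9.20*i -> [-7.4, -16.6, -25.8, -35.0, -44.2]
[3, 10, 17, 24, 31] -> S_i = 3 + 7*i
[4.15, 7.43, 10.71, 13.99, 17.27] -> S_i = 4.15 + 3.28*i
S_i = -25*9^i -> [-25, -225, -2025, -18225, -164025]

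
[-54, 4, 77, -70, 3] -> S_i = Random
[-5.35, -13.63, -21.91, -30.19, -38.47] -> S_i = -5.35 + -8.28*i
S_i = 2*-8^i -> [2, -16, 128, -1024, 8192]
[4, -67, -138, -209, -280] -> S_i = 4 + -71*i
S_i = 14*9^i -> [14, 126, 1134, 10206, 91854]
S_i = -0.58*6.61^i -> [-0.58, -3.83, -25.34, -167.51, -1107.22]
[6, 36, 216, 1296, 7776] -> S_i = 6*6^i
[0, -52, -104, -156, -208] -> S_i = 0 + -52*i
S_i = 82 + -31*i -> [82, 51, 20, -11, -42]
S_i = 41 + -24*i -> [41, 17, -7, -31, -55]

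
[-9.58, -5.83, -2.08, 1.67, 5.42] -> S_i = -9.58 + 3.75*i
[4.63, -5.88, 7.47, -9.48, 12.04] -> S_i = 4.63*(-1.27)^i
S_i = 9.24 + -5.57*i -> [9.24, 3.67, -1.9, -7.47, -13.04]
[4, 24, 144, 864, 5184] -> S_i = 4*6^i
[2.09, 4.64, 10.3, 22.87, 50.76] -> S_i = 2.09*2.22^i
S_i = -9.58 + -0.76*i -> [-9.58, -10.34, -11.1, -11.86, -12.62]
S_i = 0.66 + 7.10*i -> [0.66, 7.76, 14.86, 21.96, 29.06]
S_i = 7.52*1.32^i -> [7.52, 9.93, 13.1, 17.3, 22.83]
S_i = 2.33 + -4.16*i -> [2.33, -1.83, -5.99, -10.15, -14.31]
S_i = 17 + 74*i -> [17, 91, 165, 239, 313]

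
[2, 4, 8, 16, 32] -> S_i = 2*2^i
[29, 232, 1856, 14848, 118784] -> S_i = 29*8^i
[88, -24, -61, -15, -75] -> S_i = Random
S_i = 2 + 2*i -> [2, 4, 6, 8, 10]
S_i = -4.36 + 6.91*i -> [-4.36, 2.55, 9.46, 16.37, 23.28]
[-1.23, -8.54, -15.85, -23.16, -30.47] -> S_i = -1.23 + -7.31*i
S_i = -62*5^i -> [-62, -310, -1550, -7750, -38750]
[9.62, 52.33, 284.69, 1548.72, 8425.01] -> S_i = 9.62*5.44^i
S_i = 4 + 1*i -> [4, 5, 6, 7, 8]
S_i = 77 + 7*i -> [77, 84, 91, 98, 105]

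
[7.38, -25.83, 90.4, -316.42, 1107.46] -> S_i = 7.38*(-3.50)^i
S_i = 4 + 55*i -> [4, 59, 114, 169, 224]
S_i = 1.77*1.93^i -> [1.77, 3.42, 6.59, 12.72, 24.56]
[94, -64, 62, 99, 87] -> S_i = Random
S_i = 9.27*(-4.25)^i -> [9.27, -39.4, 167.44, -711.62, 3024.37]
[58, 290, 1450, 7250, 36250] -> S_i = 58*5^i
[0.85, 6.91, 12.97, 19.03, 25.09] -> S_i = 0.85 + 6.06*i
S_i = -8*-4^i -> [-8, 32, -128, 512, -2048]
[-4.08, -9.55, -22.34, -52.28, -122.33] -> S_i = -4.08*2.34^i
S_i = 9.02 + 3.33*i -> [9.02, 12.35, 15.68, 19.01, 22.34]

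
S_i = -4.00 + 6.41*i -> [-4.0, 2.41, 8.82, 15.23, 21.64]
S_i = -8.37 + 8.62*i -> [-8.37, 0.25, 8.87, 17.49, 26.11]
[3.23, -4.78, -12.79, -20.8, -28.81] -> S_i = 3.23 + -8.01*i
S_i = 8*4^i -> [8, 32, 128, 512, 2048]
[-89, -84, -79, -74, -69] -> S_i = -89 + 5*i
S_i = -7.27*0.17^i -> [-7.27, -1.24, -0.21, -0.04, -0.01]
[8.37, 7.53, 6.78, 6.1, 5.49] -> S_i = 8.37*0.90^i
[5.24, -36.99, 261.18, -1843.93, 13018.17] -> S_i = 5.24*(-7.06)^i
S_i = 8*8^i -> [8, 64, 512, 4096, 32768]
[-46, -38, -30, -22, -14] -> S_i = -46 + 8*i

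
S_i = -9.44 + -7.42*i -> [-9.44, -16.86, -24.28, -31.7, -39.12]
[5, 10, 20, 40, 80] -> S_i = 5*2^i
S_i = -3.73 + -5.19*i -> [-3.73, -8.92, -14.11, -19.3, -24.49]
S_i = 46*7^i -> [46, 322, 2254, 15778, 110446]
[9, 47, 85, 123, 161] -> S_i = 9 + 38*i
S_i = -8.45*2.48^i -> [-8.45, -20.96, -51.97, -128.89, -319.64]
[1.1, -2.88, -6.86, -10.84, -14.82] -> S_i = 1.10 + -3.98*i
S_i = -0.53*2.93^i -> [-0.53, -1.55, -4.55, -13.33, -39.06]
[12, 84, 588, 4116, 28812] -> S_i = 12*7^i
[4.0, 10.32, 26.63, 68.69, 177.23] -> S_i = 4.00*2.58^i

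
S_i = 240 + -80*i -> [240, 160, 80, 0, -80]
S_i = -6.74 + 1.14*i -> [-6.74, -5.6, -4.46, -3.32, -2.18]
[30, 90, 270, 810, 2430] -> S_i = 30*3^i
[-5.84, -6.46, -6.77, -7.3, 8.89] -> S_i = Random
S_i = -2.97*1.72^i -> [-2.97, -5.11, -8.79, -15.11, -25.99]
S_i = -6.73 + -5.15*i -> [-6.73, -11.88, -17.03, -22.18, -27.33]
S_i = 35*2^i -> [35, 70, 140, 280, 560]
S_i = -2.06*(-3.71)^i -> [-2.06, 7.64, -28.35, 105.19, -390.27]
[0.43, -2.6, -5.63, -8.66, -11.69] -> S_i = 0.43 + -3.03*i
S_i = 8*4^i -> [8, 32, 128, 512, 2048]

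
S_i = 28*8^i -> [28, 224, 1792, 14336, 114688]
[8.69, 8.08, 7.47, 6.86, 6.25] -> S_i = 8.69 + -0.61*i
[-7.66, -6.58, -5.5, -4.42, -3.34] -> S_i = -7.66 + 1.08*i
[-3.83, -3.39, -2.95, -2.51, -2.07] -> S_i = -3.83 + 0.44*i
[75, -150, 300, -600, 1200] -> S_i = 75*-2^i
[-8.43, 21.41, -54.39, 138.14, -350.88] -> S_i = -8.43*(-2.54)^i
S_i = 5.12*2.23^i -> [5.12, 11.42, 25.46, 56.78, 126.62]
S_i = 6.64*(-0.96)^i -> [6.64, -6.37, 6.12, -5.87, 5.64]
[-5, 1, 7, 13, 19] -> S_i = -5 + 6*i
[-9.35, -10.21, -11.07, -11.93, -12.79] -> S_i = -9.35 + -0.86*i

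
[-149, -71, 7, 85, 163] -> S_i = -149 + 78*i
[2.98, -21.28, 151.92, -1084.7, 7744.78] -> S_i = 2.98*(-7.14)^i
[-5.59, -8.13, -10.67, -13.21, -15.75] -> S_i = -5.59 + -2.54*i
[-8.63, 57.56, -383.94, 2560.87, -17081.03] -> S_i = -8.63*(-6.67)^i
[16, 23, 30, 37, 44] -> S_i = 16 + 7*i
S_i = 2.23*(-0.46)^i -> [2.23, -1.03, 0.47, -0.22, 0.1]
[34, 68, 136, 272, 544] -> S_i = 34*2^i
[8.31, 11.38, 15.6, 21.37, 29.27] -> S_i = 8.31*1.37^i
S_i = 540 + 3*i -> [540, 543, 546, 549, 552]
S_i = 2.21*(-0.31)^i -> [2.21, -0.69, 0.21, -0.07, 0.02]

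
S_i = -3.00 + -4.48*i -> [-3.0, -7.48, -11.96, -16.44, -20.92]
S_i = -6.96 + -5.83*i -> [-6.96, -12.79, -18.62, -24.45, -30.28]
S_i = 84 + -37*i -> [84, 47, 10, -27, -64]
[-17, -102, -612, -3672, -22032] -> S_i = -17*6^i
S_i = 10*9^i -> [10, 90, 810, 7290, 65610]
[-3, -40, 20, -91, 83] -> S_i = Random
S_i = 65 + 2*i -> [65, 67, 69, 71, 73]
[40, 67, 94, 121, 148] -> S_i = 40 + 27*i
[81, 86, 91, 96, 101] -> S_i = 81 + 5*i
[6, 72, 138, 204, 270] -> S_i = 6 + 66*i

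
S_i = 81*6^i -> [81, 486, 2916, 17496, 104976]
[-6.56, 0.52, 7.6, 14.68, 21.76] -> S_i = -6.56 + 7.08*i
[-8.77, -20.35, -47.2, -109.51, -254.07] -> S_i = -8.77*2.32^i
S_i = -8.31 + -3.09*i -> [-8.31, -11.4, -14.49, -17.58, -20.67]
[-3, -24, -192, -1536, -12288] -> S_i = -3*8^i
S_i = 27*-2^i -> [27, -54, 108, -216, 432]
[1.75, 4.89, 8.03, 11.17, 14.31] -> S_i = 1.75 + 3.14*i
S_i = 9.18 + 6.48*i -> [9.18, 15.66, 22.14, 28.62, 35.1]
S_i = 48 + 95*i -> [48, 143, 238, 333, 428]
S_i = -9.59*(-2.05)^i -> [-9.59, 19.66, -40.3, 82.62, -169.37]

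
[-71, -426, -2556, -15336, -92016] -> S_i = -71*6^i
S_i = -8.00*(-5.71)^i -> [-8.0, 45.68, -260.83, 1489.36, -8504.22]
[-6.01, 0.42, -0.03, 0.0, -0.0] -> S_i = -6.01*(-0.07)^i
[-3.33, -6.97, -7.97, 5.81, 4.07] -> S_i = Random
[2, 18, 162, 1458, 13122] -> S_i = 2*9^i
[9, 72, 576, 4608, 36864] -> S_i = 9*8^i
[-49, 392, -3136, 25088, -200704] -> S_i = -49*-8^i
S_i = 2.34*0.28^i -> [2.34, 0.66, 0.18, 0.05, 0.01]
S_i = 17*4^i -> [17, 68, 272, 1088, 4352]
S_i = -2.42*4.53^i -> [-2.42, -10.96, -49.66, -224.96, -1019.08]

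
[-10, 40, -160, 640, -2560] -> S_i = -10*-4^i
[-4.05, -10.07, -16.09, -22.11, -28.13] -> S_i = -4.05 + -6.02*i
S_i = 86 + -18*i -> [86, 68, 50, 32, 14]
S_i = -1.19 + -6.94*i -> [-1.19, -8.13, -15.07, -22.01, -28.95]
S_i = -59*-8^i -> [-59, 472, -3776, 30208, -241664]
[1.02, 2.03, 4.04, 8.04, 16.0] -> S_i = 1.02*1.99^i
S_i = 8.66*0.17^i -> [8.66, 1.47, 0.25, 0.04, 0.01]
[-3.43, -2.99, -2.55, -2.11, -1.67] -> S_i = -3.43 + 0.44*i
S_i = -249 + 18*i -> [-249, -231, -213, -195, -177]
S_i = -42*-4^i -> [-42, 168, -672, 2688, -10752]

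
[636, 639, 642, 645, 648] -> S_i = 636 + 3*i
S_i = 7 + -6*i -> [7, 1, -5, -11, -17]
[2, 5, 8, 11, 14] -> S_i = 2 + 3*i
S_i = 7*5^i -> [7, 35, 175, 875, 4375]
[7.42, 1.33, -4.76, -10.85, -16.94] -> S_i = 7.42 + -6.09*i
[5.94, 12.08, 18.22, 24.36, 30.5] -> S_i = 5.94 + 6.14*i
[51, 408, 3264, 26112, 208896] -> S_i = 51*8^i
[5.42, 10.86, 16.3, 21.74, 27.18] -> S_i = 5.42 + 5.44*i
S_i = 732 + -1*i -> [732, 731, 730, 729, 728]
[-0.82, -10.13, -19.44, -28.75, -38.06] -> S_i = -0.82 + -9.31*i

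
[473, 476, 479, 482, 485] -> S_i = 473 + 3*i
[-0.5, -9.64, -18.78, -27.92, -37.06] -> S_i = -0.50 + -9.14*i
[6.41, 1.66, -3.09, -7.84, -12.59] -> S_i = 6.41 + -4.75*i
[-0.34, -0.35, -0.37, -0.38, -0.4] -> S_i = -0.34*1.04^i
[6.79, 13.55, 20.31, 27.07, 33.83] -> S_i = 6.79 + 6.76*i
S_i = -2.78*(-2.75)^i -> [-2.78, 7.64, -21.02, 57.82, -158.99]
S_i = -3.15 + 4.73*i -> [-3.15, 1.58, 6.31, 11.04, 15.77]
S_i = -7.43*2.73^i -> [-7.43, -20.28, -55.38, -151.17, -412.7]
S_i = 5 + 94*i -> [5, 99, 193, 287, 381]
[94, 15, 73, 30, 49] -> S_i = Random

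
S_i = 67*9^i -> [67, 603, 5427, 48843, 439587]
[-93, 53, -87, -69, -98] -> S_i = Random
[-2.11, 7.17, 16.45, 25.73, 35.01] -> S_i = -2.11 + 9.28*i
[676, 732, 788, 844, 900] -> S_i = 676 + 56*i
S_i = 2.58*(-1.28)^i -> [2.58, -3.3, 4.23, -5.41, 6.93]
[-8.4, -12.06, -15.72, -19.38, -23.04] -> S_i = -8.40 + -3.66*i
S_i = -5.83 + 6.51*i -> [-5.83, 0.68, 7.19, 13.7, 20.21]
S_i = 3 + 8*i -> [3, 11, 19, 27, 35]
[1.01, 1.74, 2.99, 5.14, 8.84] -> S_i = 1.01*1.72^i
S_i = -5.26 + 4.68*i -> [-5.26, -0.58, 4.1, 8.78, 13.46]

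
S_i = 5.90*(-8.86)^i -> [5.9, -52.27, 463.15, -4103.49, 36356.9]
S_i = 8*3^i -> [8, 24, 72, 216, 648]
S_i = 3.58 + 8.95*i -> [3.58, 12.53, 21.48, 30.43, 39.38]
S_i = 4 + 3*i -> [4, 7, 10, 13, 16]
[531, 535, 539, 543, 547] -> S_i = 531 + 4*i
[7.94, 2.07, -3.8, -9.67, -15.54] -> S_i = 7.94 + -5.87*i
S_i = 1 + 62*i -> [1, 63, 125, 187, 249]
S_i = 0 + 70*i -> [0, 70, 140, 210, 280]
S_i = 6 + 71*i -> [6, 77, 148, 219, 290]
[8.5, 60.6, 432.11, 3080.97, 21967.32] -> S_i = 8.50*7.13^i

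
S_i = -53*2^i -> [-53, -106, -212, -424, -848]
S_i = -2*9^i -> [-2, -18, -162, -1458, -13122]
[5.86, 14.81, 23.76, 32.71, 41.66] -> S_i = 5.86 + 8.95*i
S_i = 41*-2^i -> [41, -82, 164, -328, 656]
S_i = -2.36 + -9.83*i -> [-2.36, -12.19, -22.02, -31.85, -41.68]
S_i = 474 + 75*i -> [474, 549, 624, 699, 774]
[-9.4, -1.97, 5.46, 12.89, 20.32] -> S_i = -9.40 + 7.43*i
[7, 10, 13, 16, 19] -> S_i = 7 + 3*i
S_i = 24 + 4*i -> [24, 28, 32, 36, 40]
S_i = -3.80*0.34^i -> [-3.8, -1.29, -0.44, -0.15, -0.05]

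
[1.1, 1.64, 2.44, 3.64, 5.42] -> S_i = 1.10*1.49^i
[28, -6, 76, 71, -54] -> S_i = Random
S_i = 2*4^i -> [2, 8, 32, 128, 512]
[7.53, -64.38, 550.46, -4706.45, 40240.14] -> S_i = 7.53*(-8.55)^i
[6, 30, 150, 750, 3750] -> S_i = 6*5^i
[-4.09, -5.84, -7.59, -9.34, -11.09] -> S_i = -4.09 + -1.75*i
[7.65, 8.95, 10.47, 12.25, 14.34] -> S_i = 7.65*1.17^i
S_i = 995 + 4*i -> [995, 999, 1003, 1007, 1011]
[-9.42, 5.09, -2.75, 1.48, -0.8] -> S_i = -9.42*(-0.54)^i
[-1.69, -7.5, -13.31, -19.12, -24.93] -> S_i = -1.69 + -5.81*i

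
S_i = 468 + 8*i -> [468, 476, 484, 492, 500]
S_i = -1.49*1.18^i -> [-1.49, -1.76, -2.07, -2.45, -2.89]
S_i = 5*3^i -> [5, 15, 45, 135, 405]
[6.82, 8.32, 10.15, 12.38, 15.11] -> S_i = 6.82*1.22^i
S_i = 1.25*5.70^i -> [1.25, 7.12, 40.61, 231.49, 1319.5]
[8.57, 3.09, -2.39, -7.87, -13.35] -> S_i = 8.57 + -5.48*i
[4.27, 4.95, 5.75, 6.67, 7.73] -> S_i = 4.27*1.16^i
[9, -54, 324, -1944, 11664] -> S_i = 9*-6^i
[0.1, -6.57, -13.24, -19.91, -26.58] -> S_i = 0.10 + -6.67*i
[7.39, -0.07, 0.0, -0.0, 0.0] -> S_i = 7.39*(-0.01)^i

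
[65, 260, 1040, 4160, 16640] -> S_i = 65*4^i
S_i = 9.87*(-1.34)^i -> [9.87, -13.23, 17.72, -23.75, 31.82]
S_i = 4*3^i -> [4, 12, 36, 108, 324]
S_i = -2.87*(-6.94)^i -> [-2.87, 19.92, -138.23, 959.31, -6657.63]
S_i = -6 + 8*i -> [-6, 2, 10, 18, 26]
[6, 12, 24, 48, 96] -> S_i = 6*2^i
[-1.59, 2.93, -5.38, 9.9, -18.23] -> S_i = -1.59*(-1.84)^i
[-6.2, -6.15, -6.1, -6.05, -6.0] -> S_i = -6.20 + 0.05*i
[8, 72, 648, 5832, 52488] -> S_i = 8*9^i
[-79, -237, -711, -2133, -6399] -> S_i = -79*3^i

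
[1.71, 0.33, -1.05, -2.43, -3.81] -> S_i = 1.71 + -1.38*i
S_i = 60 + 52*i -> [60, 112, 164, 216, 268]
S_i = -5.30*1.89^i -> [-5.3, -10.02, -18.93, -35.78, -67.63]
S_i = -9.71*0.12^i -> [-9.71, -1.17, -0.14, -0.02, -0.0]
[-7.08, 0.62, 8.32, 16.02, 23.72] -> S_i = -7.08 + 7.70*i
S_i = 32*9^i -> [32, 288, 2592, 23328, 209952]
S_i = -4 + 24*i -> [-4, 20, 44, 68, 92]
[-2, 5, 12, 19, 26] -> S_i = -2 + 7*i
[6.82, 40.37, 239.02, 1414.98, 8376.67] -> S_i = 6.82*5.92^i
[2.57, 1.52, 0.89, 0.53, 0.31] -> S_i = 2.57*0.59^i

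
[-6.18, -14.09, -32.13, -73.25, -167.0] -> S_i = -6.18*2.28^i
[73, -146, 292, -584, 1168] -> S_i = 73*-2^i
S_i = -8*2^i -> [-8, -16, -32, -64, -128]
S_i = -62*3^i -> [-62, -186, -558, -1674, -5022]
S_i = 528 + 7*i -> [528, 535, 542, 549, 556]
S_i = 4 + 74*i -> [4, 78, 152, 226, 300]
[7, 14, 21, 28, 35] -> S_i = 7 + 7*i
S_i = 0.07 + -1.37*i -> [0.07, -1.3, -2.67, -4.04, -5.41]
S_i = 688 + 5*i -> [688, 693, 698, 703, 708]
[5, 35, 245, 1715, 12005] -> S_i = 5*7^i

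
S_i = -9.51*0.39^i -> [-9.51, -3.71, -1.45, -0.56, -0.22]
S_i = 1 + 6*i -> [1, 7, 13, 19, 25]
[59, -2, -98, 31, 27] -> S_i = Random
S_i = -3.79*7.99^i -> [-3.79, -30.28, -241.95, -1933.21, -15446.37]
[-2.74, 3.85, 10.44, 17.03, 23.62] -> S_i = -2.74 + 6.59*i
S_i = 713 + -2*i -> [713, 711, 709, 707, 705]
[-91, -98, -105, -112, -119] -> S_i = -91 + -7*i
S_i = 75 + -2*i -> [75, 73, 71, 69, 67]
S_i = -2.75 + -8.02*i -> [-2.75, -10.77, -18.79, -26.81, -34.83]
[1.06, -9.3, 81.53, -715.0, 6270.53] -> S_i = 1.06*(-8.77)^i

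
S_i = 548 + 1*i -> [548, 549, 550, 551, 552]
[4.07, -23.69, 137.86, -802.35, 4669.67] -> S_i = 4.07*(-5.82)^i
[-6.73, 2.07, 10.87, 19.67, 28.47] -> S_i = -6.73 + 8.80*i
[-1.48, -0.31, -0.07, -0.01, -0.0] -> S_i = -1.48*0.21^i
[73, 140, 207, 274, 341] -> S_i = 73 + 67*i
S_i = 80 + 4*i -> [80, 84, 88, 92, 96]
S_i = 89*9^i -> [89, 801, 7209, 64881, 583929]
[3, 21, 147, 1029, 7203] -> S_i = 3*7^i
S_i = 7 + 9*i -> [7, 16, 25, 34, 43]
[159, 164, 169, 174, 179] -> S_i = 159 + 5*i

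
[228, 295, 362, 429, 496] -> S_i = 228 + 67*i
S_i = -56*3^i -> [-56, -168, -504, -1512, -4536]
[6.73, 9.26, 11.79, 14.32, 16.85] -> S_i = 6.73 + 2.53*i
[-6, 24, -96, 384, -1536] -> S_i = -6*-4^i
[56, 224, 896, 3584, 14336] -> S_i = 56*4^i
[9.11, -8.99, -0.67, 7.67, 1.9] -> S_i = Random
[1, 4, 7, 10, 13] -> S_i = 1 + 3*i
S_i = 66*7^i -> [66, 462, 3234, 22638, 158466]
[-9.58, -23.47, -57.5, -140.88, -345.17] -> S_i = -9.58*2.45^i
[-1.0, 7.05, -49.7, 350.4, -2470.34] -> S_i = -1.00*(-7.05)^i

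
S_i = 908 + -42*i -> [908, 866, 824, 782, 740]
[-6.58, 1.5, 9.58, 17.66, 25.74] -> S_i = -6.58 + 8.08*i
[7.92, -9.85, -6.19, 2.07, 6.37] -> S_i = Random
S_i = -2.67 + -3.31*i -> [-2.67, -5.98, -9.29, -12.6, -15.91]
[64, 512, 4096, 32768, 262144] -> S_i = 64*8^i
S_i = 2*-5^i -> [2, -10, 50, -250, 1250]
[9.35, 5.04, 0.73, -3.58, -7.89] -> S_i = 9.35 + -4.31*i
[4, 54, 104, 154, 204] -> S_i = 4 + 50*i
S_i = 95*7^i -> [95, 665, 4655, 32585, 228095]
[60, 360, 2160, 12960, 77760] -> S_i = 60*6^i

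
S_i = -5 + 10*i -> [-5, 5, 15, 25, 35]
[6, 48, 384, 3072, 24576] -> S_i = 6*8^i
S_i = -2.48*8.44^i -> [-2.48, -20.93, -176.66, -1491.0, -12584.08]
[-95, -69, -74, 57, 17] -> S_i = Random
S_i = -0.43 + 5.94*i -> [-0.43, 5.51, 11.45, 17.39, 23.33]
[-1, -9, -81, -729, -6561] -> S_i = -1*9^i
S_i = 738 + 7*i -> [738, 745, 752, 759, 766]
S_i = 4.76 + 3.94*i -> [4.76, 8.7, 12.64, 16.58, 20.52]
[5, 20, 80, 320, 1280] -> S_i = 5*4^i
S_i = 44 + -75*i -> [44, -31, -106, -181, -256]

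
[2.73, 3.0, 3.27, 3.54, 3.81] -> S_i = 2.73 + 0.27*i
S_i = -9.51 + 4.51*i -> [-9.51, -5.0, -0.49, 4.02, 8.53]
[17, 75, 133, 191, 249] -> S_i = 17 + 58*i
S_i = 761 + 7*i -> [761, 768, 775, 782, 789]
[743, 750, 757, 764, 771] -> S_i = 743 + 7*i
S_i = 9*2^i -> [9, 18, 36, 72, 144]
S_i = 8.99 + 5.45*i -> [8.99, 14.44, 19.89, 25.34, 30.79]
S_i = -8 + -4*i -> [-8, -12, -16, -20, -24]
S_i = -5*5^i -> [-5, -25, -125, -625, -3125]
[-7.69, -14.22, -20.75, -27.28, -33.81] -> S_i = -7.69 + -6.53*i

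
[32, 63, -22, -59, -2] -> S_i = Random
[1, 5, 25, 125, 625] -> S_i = 1*5^i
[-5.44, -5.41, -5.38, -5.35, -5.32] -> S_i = -5.44 + 0.03*i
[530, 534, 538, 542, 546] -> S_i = 530 + 4*i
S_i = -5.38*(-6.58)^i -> [-5.38, 35.4, -232.93, 1532.71, -10085.23]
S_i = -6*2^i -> [-6, -12, -24, -48, -96]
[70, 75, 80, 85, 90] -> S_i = 70 + 5*i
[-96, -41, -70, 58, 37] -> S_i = Random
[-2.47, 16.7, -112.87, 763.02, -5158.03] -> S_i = -2.47*(-6.76)^i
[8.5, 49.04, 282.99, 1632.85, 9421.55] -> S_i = 8.50*5.77^i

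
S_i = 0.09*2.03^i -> [0.09, 0.18, 0.37, 0.75, 1.53]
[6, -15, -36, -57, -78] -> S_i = 6 + -21*i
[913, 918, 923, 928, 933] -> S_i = 913 + 5*i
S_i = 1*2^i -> [1, 2, 4, 8, 16]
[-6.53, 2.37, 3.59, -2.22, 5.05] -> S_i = Random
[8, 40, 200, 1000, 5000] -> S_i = 8*5^i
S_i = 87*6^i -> [87, 522, 3132, 18792, 112752]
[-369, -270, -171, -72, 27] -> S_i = -369 + 99*i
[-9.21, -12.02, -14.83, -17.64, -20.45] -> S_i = -9.21 + -2.81*i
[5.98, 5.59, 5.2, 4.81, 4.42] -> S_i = 5.98 + -0.39*i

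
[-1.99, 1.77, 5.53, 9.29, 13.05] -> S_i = -1.99 + 3.76*i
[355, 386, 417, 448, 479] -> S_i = 355 + 31*i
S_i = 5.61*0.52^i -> [5.61, 2.92, 1.52, 0.79, 0.41]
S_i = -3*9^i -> [-3, -27, -243, -2187, -19683]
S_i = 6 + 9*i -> [6, 15, 24, 33, 42]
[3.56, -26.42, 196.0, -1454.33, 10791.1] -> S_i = 3.56*(-7.42)^i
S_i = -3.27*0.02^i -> [-3.27, -0.07, -0.0, -0.0, -0.0]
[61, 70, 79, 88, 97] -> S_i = 61 + 9*i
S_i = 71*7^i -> [71, 497, 3479, 24353, 170471]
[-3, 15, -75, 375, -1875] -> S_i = -3*-5^i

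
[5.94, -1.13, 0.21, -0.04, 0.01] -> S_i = 5.94*(-0.19)^i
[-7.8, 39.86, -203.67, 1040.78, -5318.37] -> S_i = -7.80*(-5.11)^i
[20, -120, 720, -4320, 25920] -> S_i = 20*-6^i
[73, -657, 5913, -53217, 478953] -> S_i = 73*-9^i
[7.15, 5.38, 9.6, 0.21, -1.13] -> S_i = Random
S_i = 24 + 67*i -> [24, 91, 158, 225, 292]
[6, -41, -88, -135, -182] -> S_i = 6 + -47*i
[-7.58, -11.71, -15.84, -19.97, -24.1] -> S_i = -7.58 + -4.13*i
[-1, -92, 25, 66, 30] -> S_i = Random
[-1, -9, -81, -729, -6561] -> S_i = -1*9^i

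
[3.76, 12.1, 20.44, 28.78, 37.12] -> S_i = 3.76 + 8.34*i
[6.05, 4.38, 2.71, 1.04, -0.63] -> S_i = 6.05 + -1.67*i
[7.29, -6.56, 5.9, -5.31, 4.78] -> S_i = 7.29*(-0.90)^i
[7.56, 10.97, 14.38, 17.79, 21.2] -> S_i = 7.56 + 3.41*i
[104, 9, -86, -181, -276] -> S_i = 104 + -95*i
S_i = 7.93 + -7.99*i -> [7.93, -0.06, -8.05, -16.04, -24.03]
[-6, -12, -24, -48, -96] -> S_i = -6*2^i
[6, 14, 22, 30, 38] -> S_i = 6 + 8*i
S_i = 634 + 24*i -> [634, 658, 682, 706, 730]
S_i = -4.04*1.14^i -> [-4.04, -4.61, -5.25, -5.99, -6.82]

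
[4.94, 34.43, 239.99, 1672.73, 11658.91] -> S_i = 4.94*6.97^i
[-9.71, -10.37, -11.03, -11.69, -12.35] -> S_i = -9.71 + -0.66*i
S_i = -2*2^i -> [-2, -4, -8, -16, -32]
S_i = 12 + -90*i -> [12, -78, -168, -258, -348]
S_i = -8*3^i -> [-8, -24, -72, -216, -648]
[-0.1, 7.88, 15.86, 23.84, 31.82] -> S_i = -0.10 + 7.98*i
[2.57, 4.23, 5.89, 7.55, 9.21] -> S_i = 2.57 + 1.66*i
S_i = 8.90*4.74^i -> [8.9, 42.19, 199.96, 947.82, 4492.66]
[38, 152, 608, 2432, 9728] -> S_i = 38*4^i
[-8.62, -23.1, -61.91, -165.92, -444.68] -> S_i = -8.62*2.68^i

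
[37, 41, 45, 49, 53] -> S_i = 37 + 4*i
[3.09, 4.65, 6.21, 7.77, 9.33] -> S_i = 3.09 + 1.56*i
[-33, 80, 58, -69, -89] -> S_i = Random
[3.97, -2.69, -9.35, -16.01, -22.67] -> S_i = 3.97 + -6.66*i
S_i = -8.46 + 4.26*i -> [-8.46, -4.2, 0.06, 4.32, 8.58]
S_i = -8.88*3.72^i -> [-8.88, -33.03, -122.88, -457.13, -1700.53]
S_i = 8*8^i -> [8, 64, 512, 4096, 32768]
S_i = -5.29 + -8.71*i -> [-5.29, -14.0, -22.71, -31.42, -40.13]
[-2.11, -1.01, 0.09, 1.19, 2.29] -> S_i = -2.11 + 1.10*i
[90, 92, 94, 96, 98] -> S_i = 90 + 2*i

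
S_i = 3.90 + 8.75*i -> [3.9, 12.65, 21.4, 30.15, 38.9]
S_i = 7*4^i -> [7, 28, 112, 448, 1792]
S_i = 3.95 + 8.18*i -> [3.95, 12.13, 20.31, 28.49, 36.67]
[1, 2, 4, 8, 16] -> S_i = 1*2^i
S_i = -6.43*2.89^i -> [-6.43, -18.58, -53.7, -155.2, -448.54]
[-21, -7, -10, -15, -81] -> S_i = Random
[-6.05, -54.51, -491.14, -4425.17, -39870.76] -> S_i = -6.05*9.01^i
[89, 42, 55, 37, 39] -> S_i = Random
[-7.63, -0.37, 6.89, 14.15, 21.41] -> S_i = -7.63 + 7.26*i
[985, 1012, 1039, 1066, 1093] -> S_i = 985 + 27*i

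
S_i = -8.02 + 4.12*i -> [-8.02, -3.9, 0.22, 4.34, 8.46]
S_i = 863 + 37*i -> [863, 900, 937, 974, 1011]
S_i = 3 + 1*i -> [3, 4, 5, 6, 7]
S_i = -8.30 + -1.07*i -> [-8.3, -9.37, -10.44, -11.51, -12.58]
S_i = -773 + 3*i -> [-773, -770, -767, -764, -761]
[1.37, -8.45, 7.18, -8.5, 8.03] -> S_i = Random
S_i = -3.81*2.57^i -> [-3.81, -9.79, -25.16, -64.67, -166.21]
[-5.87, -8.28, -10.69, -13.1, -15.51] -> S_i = -5.87 + -2.41*i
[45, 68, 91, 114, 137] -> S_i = 45 + 23*i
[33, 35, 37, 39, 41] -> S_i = 33 + 2*i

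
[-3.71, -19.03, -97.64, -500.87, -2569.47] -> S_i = -3.71*5.13^i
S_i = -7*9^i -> [-7, -63, -567, -5103, -45927]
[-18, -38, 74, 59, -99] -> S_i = Random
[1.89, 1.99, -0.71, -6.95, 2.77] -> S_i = Random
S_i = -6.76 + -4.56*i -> [-6.76, -11.32, -15.88, -20.44, -25.0]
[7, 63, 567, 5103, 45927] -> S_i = 7*9^i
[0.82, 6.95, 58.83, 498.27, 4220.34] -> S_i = 0.82*8.47^i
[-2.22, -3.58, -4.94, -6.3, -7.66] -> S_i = -2.22 + -1.36*i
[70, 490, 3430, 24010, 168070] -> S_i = 70*7^i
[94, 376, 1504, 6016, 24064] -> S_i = 94*4^i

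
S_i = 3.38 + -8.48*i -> [3.38, -5.1, -13.58, -22.06, -30.54]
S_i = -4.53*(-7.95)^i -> [-4.53, 36.01, -286.31, 2276.14, -18095.34]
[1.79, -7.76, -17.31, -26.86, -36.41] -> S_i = 1.79 + -9.55*i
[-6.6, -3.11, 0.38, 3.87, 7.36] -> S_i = -6.60 + 3.49*i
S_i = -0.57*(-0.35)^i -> [-0.57, 0.2, -0.07, 0.02, -0.01]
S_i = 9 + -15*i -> [9, -6, -21, -36, -51]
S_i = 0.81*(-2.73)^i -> [0.81, -2.21, 6.04, -16.48, 44.99]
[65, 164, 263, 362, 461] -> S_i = 65 + 99*i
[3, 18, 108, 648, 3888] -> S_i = 3*6^i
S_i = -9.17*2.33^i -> [-9.17, -21.37, -49.78, -115.99, -270.27]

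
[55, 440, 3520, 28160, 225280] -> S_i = 55*8^i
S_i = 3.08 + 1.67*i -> [3.08, 4.75, 6.42, 8.09, 9.76]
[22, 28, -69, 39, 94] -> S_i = Random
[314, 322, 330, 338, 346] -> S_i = 314 + 8*i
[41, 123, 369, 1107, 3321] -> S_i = 41*3^i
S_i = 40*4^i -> [40, 160, 640, 2560, 10240]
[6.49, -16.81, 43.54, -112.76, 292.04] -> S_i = 6.49*(-2.59)^i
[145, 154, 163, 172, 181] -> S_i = 145 + 9*i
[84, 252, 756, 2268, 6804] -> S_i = 84*3^i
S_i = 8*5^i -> [8, 40, 200, 1000, 5000]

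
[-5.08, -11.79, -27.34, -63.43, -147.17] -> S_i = -5.08*2.32^i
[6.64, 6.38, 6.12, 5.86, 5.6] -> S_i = 6.64 + -0.26*i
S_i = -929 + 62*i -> [-929, -867, -805, -743, -681]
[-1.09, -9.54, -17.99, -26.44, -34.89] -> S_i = -1.09 + -8.45*i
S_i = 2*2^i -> [2, 4, 8, 16, 32]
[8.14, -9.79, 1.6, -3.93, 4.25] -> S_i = Random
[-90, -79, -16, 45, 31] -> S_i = Random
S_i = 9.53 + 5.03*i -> [9.53, 14.56, 19.59, 24.62, 29.65]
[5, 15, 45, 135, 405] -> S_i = 5*3^i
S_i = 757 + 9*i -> [757, 766, 775, 784, 793]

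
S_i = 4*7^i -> [4, 28, 196, 1372, 9604]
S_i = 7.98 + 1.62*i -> [7.98, 9.6, 11.22, 12.84, 14.46]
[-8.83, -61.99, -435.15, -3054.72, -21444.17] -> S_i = -8.83*7.02^i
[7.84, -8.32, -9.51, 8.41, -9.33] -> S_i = Random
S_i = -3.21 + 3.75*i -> [-3.21, 0.54, 4.29, 8.04, 11.79]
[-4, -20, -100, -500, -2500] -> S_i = -4*5^i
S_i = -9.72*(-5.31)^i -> [-9.72, 51.61, -274.07, 1455.29, -7727.59]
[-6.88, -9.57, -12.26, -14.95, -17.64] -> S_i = -6.88 + -2.69*i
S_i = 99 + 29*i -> [99, 128, 157, 186, 215]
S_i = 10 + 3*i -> [10, 13, 16, 19, 22]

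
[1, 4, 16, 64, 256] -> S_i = 1*4^i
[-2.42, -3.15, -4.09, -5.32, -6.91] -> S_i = -2.42*1.30^i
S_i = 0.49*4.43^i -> [0.49, 2.17, 9.62, 42.6, 188.72]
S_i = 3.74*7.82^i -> [3.74, 29.25, 228.71, 1788.51, 13986.16]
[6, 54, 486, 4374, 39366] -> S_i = 6*9^i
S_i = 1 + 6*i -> [1, 7, 13, 19, 25]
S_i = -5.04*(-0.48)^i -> [-5.04, 2.42, -1.16, 0.56, -0.27]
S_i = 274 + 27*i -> [274, 301, 328, 355, 382]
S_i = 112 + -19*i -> [112, 93, 74, 55, 36]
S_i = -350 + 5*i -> [-350, -345, -340, -335, -330]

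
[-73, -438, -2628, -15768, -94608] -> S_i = -73*6^i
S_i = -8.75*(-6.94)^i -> [-8.75, 60.72, -421.43, 2924.73, -20297.66]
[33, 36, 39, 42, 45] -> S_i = 33 + 3*i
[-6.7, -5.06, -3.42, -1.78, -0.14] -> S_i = -6.70 + 1.64*i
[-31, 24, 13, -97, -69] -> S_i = Random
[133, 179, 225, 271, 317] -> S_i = 133 + 46*i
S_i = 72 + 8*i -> [72, 80, 88, 96, 104]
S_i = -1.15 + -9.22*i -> [-1.15, -10.37, -19.59, -28.81, -38.03]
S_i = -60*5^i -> [-60, -300, -1500, -7500, -37500]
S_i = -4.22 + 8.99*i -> [-4.22, 4.77, 13.76, 22.75, 31.74]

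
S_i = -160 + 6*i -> [-160, -154, -148, -142, -136]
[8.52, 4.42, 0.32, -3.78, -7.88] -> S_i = 8.52 + -4.10*i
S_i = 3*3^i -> [3, 9, 27, 81, 243]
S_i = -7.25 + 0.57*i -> [-7.25, -6.68, -6.11, -5.54, -4.97]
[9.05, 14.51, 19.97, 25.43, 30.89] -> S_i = 9.05 + 5.46*i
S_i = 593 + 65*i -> [593, 658, 723, 788, 853]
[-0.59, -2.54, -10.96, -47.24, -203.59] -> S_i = -0.59*4.31^i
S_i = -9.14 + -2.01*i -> [-9.14, -11.15, -13.16, -15.17, -17.18]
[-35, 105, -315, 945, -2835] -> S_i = -35*-3^i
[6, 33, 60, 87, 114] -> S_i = 6 + 27*i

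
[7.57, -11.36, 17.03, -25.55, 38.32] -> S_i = 7.57*(-1.50)^i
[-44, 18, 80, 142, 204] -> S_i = -44 + 62*i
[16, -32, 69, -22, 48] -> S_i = Random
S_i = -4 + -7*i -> [-4, -11, -18, -25, -32]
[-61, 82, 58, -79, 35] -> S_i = Random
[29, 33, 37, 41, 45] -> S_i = 29 + 4*i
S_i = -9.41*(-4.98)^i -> [-9.41, 46.86, -233.37, 1162.19, -5787.71]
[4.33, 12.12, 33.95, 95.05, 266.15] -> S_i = 4.33*2.80^i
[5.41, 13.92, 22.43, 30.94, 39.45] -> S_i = 5.41 + 8.51*i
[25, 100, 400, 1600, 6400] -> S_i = 25*4^i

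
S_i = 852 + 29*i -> [852, 881, 910, 939, 968]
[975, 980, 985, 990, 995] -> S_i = 975 + 5*i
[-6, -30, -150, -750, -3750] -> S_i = -6*5^i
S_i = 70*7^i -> [70, 490, 3430, 24010, 168070]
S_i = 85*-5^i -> [85, -425, 2125, -10625, 53125]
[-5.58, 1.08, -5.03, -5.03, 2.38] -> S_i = Random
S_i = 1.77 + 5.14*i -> [1.77, 6.91, 12.05, 17.19, 22.33]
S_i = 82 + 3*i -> [82, 85, 88, 91, 94]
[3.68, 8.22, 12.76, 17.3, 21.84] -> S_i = 3.68 + 4.54*i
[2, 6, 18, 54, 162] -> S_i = 2*3^i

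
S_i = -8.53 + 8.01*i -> [-8.53, -0.52, 7.49, 15.5, 23.51]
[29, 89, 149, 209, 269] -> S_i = 29 + 60*i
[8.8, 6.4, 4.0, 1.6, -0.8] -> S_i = 8.80 + -2.40*i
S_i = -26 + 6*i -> [-26, -20, -14, -8, -2]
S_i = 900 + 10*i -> [900, 910, 920, 930, 940]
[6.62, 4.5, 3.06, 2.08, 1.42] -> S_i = 6.62*0.68^i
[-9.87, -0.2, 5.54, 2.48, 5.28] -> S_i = Random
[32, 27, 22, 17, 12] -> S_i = 32 + -5*i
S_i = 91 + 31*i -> [91, 122, 153, 184, 215]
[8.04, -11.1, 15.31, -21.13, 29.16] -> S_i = 8.04*(-1.38)^i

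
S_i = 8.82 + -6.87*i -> [8.82, 1.95, -4.92, -11.79, -18.66]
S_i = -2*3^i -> [-2, -6, -18, -54, -162]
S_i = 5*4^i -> [5, 20, 80, 320, 1280]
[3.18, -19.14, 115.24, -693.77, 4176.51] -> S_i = 3.18*(-6.02)^i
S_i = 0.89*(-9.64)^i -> [0.89, -8.58, 82.71, -797.3, 7685.96]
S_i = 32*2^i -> [32, 64, 128, 256, 512]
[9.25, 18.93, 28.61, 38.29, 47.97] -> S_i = 9.25 + 9.68*i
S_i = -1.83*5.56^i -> [-1.83, -10.17, -56.57, -314.54, -1748.84]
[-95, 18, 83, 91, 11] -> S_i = Random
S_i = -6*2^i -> [-6, -12, -24, -48, -96]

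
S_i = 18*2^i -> [18, 36, 72, 144, 288]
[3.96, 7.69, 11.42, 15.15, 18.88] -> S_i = 3.96 + 3.73*i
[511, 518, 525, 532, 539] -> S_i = 511 + 7*i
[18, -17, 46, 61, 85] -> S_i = Random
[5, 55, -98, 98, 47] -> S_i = Random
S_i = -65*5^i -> [-65, -325, -1625, -8125, -40625]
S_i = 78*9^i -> [78, 702, 6318, 56862, 511758]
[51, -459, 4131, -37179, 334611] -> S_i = 51*-9^i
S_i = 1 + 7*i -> [1, 8, 15, 22, 29]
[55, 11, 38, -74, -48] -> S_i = Random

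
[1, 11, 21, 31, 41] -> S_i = 1 + 10*i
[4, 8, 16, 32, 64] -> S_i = 4*2^i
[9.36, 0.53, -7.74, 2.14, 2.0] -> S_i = Random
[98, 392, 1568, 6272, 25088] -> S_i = 98*4^i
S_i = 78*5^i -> [78, 390, 1950, 9750, 48750]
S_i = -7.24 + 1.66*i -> [-7.24, -5.58, -3.92, -2.26, -0.6]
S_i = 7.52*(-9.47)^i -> [7.52, -71.21, 674.4, -6386.57, 60480.83]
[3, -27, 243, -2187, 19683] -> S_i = 3*-9^i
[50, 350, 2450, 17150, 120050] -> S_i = 50*7^i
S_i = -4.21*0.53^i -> [-4.21, -2.23, -1.18, -0.63, -0.33]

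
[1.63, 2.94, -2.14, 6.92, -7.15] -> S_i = Random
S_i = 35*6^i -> [35, 210, 1260, 7560, 45360]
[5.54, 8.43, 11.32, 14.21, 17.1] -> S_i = 5.54 + 2.89*i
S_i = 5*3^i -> [5, 15, 45, 135, 405]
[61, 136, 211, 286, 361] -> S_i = 61 + 75*i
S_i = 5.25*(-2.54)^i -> [5.25, -13.34, 33.87, -86.03, 218.52]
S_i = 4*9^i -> [4, 36, 324, 2916, 26244]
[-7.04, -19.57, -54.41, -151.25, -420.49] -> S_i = -7.04*2.78^i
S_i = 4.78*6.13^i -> [4.78, 29.3, 179.62, 1101.06, 6749.47]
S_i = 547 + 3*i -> [547, 550, 553, 556, 559]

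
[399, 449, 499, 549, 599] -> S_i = 399 + 50*i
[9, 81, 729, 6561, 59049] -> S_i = 9*9^i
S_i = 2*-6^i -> [2, -12, 72, -432, 2592]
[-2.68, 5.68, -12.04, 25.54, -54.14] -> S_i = -2.68*(-2.12)^i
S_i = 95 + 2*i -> [95, 97, 99, 101, 103]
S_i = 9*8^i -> [9, 72, 576, 4608, 36864]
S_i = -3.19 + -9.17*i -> [-3.19, -12.36, -21.53, -30.7, -39.87]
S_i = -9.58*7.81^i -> [-9.58, -74.82, -584.34, -4563.72, -35642.62]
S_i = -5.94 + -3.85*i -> [-5.94, -9.79, -13.64, -17.49, -21.34]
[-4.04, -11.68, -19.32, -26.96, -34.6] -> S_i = -4.04 + -7.64*i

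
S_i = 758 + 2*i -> [758, 760, 762, 764, 766]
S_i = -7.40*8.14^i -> [-7.4, -60.24, -490.32, -3991.21, -32488.48]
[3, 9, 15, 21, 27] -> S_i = 3 + 6*i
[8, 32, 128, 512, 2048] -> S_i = 8*4^i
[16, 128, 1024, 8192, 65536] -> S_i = 16*8^i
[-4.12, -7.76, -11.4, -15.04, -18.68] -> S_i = -4.12 + -3.64*i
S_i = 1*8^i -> [1, 8, 64, 512, 4096]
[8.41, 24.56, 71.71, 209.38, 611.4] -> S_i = 8.41*2.92^i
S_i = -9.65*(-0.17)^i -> [-9.65, 1.64, -0.28, 0.05, -0.01]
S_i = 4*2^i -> [4, 8, 16, 32, 64]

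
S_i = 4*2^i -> [4, 8, 16, 32, 64]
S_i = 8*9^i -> [8, 72, 648, 5832, 52488]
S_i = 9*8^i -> [9, 72, 576, 4608, 36864]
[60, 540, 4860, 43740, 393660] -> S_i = 60*9^i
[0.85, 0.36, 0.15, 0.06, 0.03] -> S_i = 0.85*0.42^i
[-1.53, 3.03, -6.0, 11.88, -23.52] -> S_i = -1.53*(-1.98)^i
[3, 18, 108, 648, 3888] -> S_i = 3*6^i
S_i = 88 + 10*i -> [88, 98, 108, 118, 128]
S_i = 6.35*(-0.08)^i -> [6.35, -0.51, 0.04, -0.0, 0.0]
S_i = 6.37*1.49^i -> [6.37, 9.49, 14.14, 21.07, 31.4]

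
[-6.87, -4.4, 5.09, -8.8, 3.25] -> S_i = Random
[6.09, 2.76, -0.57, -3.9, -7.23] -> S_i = 6.09 + -3.33*i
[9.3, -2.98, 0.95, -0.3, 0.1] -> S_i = 9.30*(-0.32)^i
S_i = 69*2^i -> [69, 138, 276, 552, 1104]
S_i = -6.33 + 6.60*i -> [-6.33, 0.27, 6.87, 13.47, 20.07]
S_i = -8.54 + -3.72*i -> [-8.54, -12.26, -15.98, -19.7, -23.42]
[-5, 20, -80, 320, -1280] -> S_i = -5*-4^i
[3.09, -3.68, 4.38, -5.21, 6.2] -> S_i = 3.09*(-1.19)^i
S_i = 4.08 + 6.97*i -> [4.08, 11.05, 18.02, 24.99, 31.96]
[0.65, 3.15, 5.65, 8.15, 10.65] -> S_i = 0.65 + 2.50*i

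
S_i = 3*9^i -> [3, 27, 243, 2187, 19683]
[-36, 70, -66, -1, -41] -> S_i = Random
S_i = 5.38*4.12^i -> [5.38, 22.17, 91.32, 376.25, 1550.14]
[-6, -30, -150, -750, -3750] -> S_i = -6*5^i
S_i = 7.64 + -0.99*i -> [7.64, 6.65, 5.66, 4.67, 3.68]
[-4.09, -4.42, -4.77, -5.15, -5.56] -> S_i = -4.09*1.08^i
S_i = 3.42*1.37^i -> [3.42, 4.69, 6.42, 8.79, 12.05]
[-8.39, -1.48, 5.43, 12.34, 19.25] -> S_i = -8.39 + 6.91*i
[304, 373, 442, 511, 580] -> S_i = 304 + 69*i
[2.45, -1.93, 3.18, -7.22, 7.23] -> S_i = Random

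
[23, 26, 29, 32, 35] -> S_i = 23 + 3*i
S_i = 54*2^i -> [54, 108, 216, 432, 864]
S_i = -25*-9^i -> [-25, 225, -2025, 18225, -164025]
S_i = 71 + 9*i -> [71, 80, 89, 98, 107]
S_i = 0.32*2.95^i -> [0.32, 0.94, 2.78, 8.22, 24.23]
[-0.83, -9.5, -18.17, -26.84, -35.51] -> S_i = -0.83 + -8.67*i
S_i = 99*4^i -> [99, 396, 1584, 6336, 25344]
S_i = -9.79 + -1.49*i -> [-9.79, -11.28, -12.77, -14.26, -15.75]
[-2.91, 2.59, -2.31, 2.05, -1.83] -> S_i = -2.91*(-0.89)^i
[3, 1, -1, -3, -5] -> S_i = 3 + -2*i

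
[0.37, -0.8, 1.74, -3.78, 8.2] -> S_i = 0.37*(-2.17)^i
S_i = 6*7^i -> [6, 42, 294, 2058, 14406]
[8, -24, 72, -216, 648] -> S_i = 8*-3^i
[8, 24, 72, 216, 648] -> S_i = 8*3^i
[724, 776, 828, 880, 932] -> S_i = 724 + 52*i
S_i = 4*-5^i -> [4, -20, 100, -500, 2500]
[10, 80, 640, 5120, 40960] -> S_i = 10*8^i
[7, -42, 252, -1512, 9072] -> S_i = 7*-6^i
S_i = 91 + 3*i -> [91, 94, 97, 100, 103]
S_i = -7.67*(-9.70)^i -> [-7.67, 74.4, -721.67, 7000.2, -67901.96]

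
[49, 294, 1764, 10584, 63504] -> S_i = 49*6^i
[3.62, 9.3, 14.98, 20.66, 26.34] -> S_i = 3.62 + 5.68*i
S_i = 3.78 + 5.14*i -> [3.78, 8.92, 14.06, 19.2, 24.34]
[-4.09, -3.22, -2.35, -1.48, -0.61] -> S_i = -4.09 + 0.87*i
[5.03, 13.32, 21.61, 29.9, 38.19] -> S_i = 5.03 + 8.29*i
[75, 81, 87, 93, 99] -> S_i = 75 + 6*i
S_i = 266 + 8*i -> [266, 274, 282, 290, 298]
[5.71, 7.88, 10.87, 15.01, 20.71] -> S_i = 5.71*1.38^i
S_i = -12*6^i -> [-12, -72, -432, -2592, -15552]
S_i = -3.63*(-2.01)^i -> [-3.63, 7.3, -14.67, 29.48, -59.25]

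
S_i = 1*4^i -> [1, 4, 16, 64, 256]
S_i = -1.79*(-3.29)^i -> [-1.79, 5.89, -19.38, 63.74, -209.72]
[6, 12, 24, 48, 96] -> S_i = 6*2^i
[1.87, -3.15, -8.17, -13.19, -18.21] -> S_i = 1.87 + -5.02*i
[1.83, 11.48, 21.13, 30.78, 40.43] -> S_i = 1.83 + 9.65*i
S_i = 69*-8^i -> [69, -552, 4416, -35328, 282624]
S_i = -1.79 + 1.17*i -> [-1.79, -0.62, 0.55, 1.72, 2.89]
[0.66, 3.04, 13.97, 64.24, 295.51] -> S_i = 0.66*4.60^i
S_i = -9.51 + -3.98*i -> [-9.51, -13.49, -17.47, -21.45, -25.43]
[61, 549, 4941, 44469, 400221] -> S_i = 61*9^i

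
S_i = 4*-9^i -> [4, -36, 324, -2916, 26244]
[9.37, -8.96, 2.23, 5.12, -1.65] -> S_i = Random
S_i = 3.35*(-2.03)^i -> [3.35, -6.8, 13.81, -28.02, 56.89]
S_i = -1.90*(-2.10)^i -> [-1.9, 3.99, -8.38, 17.6, -36.95]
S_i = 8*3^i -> [8, 24, 72, 216, 648]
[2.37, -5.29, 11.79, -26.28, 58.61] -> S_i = 2.37*(-2.23)^i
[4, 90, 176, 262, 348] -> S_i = 4 + 86*i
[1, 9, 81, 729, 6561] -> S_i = 1*9^i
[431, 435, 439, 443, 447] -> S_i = 431 + 4*i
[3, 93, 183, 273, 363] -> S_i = 3 + 90*i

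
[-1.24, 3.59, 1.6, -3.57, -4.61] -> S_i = Random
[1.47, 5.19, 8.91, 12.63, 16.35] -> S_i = 1.47 + 3.72*i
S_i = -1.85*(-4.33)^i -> [-1.85, 8.01, -34.69, 150.19, -650.31]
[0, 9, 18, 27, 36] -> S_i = 0 + 9*i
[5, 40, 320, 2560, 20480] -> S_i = 5*8^i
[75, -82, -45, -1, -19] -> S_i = Random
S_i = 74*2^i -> [74, 148, 296, 592, 1184]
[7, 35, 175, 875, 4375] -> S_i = 7*5^i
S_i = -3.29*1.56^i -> [-3.29, -5.13, -8.01, -12.49, -19.48]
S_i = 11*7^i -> [11, 77, 539, 3773, 26411]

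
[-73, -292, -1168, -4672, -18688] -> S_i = -73*4^i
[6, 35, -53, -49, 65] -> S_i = Random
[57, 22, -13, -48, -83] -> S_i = 57 + -35*i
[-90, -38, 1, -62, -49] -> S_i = Random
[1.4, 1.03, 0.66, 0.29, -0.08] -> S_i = 1.40 + -0.37*i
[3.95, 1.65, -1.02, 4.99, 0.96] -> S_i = Random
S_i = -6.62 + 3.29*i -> [-6.62, -3.33, -0.04, 3.25, 6.54]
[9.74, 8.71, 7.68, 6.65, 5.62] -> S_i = 9.74 + -1.03*i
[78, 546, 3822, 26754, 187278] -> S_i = 78*7^i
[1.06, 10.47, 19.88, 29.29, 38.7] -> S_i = 1.06 + 9.41*i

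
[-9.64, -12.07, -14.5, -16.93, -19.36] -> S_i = -9.64 + -2.43*i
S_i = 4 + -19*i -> [4, -15, -34, -53, -72]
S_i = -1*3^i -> [-1, -3, -9, -27, -81]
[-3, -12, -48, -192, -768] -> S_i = -3*4^i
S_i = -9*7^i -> [-9, -63, -441, -3087, -21609]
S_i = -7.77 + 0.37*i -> [-7.77, -7.4, -7.03, -6.66, -6.29]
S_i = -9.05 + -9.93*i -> [-9.05, -18.98, -28.91, -38.84, -48.77]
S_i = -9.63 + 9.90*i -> [-9.63, 0.27, 10.17, 20.07, 29.97]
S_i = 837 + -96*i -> [837, 741, 645, 549, 453]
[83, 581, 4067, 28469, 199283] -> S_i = 83*7^i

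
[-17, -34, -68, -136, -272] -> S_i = -17*2^i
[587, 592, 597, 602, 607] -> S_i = 587 + 5*i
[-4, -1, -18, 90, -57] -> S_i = Random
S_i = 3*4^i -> [3, 12, 48, 192, 768]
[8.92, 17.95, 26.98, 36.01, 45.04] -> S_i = 8.92 + 9.03*i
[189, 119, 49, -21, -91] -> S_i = 189 + -70*i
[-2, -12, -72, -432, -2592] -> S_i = -2*6^i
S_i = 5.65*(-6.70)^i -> [5.65, -37.86, 253.63, -1699.31, 11385.38]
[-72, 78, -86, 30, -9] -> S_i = Random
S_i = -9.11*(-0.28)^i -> [-9.11, 2.55, -0.71, 0.2, -0.06]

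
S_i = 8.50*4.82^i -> [8.5, 40.97, 197.48, 951.83, 4587.83]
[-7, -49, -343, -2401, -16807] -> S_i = -7*7^i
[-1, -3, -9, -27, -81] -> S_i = -1*3^i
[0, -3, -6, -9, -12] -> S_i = 0 + -3*i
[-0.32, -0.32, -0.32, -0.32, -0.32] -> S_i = -0.32*1.00^i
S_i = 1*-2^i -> [1, -2, 4, -8, 16]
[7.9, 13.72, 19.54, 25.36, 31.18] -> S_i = 7.90 + 5.82*i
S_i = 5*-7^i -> [5, -35, 245, -1715, 12005]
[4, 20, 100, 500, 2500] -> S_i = 4*5^i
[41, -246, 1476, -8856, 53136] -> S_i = 41*-6^i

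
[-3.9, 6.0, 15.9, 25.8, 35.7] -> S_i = -3.90 + 9.90*i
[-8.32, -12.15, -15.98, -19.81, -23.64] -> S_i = -8.32 + -3.83*i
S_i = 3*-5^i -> [3, -15, 75, -375, 1875]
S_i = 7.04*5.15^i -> [7.04, 36.26, 186.72, 961.6, 4952.24]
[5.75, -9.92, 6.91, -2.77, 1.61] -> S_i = Random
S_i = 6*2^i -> [6, 12, 24, 48, 96]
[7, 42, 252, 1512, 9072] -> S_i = 7*6^i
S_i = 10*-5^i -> [10, -50, 250, -1250, 6250]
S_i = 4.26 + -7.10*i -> [4.26, -2.84, -9.94, -17.04, -24.14]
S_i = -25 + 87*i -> [-25, 62, 149, 236, 323]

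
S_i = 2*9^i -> [2, 18, 162, 1458, 13122]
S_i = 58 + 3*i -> [58, 61, 64, 67, 70]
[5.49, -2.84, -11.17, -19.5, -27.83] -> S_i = 5.49 + -8.33*i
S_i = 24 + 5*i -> [24, 29, 34, 39, 44]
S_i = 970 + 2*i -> [970, 972, 974, 976, 978]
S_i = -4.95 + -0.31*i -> [-4.95, -5.26, -5.57, -5.88, -6.19]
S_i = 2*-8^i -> [2, -16, 128, -1024, 8192]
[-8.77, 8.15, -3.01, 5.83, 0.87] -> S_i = Random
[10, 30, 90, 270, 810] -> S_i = 10*3^i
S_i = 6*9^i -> [6, 54, 486, 4374, 39366]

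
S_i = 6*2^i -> [6, 12, 24, 48, 96]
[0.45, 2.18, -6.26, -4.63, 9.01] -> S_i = Random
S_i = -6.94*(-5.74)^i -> [-6.94, 39.84, -228.66, 1312.49, -7533.68]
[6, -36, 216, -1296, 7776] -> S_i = 6*-6^i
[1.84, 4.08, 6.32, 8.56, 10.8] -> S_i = 1.84 + 2.24*i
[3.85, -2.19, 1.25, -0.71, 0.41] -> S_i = 3.85*(-0.57)^i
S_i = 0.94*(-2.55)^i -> [0.94, -2.4, 6.11, -15.59, 39.75]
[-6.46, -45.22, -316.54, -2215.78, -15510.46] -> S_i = -6.46*7.00^i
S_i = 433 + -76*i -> [433, 357, 281, 205, 129]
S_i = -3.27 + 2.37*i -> [-3.27, -0.9, 1.47, 3.84, 6.21]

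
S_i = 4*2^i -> [4, 8, 16, 32, 64]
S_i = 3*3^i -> [3, 9, 27, 81, 243]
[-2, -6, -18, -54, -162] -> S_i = -2*3^i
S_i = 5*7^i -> [5, 35, 245, 1715, 12005]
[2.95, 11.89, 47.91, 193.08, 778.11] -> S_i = 2.95*4.03^i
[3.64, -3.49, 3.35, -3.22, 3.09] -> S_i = 3.64*(-0.96)^i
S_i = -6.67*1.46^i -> [-6.67, -9.74, -14.22, -20.76, -30.31]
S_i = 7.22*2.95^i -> [7.22, 21.3, 62.83, 185.35, 546.8]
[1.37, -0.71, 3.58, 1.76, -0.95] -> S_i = Random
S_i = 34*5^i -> [34, 170, 850, 4250, 21250]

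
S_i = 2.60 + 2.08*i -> [2.6, 4.68, 6.76, 8.84, 10.92]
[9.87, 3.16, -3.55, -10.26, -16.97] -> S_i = 9.87 + -6.71*i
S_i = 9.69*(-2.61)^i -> [9.69, -25.29, 66.01, -172.28, 449.66]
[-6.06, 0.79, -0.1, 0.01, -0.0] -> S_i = -6.06*(-0.13)^i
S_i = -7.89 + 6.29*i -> [-7.89, -1.6, 4.69, 10.98, 17.27]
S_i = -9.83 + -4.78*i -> [-9.83, -14.61, -19.39, -24.17, -28.95]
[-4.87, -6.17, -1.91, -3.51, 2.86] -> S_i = Random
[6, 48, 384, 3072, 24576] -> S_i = 6*8^i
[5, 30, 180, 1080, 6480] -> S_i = 5*6^i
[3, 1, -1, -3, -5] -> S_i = 3 + -2*i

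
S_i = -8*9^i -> [-8, -72, -648, -5832, -52488]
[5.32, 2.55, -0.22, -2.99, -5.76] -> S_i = 5.32 + -2.77*i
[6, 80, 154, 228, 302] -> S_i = 6 + 74*i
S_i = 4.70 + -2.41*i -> [4.7, 2.29, -0.12, -2.53, -4.94]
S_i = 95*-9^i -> [95, -855, 7695, -69255, 623295]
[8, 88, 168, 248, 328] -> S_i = 8 + 80*i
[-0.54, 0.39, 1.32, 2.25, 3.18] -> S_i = -0.54 + 0.93*i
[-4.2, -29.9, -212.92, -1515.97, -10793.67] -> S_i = -4.20*7.12^i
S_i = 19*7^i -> [19, 133, 931, 6517, 45619]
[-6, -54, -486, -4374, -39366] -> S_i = -6*9^i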